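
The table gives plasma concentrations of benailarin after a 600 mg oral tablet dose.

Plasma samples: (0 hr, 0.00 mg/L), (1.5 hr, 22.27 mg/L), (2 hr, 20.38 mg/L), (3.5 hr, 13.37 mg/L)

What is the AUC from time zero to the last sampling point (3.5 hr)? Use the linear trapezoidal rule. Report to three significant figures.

AUC = 52.7 mg/L·hr

Trapezoidal AUC_0→3.5:
  [0→1.5]: (0.00+22.27)/2 × 1.5 = 16.7025
  [1.5→2]: (22.27+20.38)/2 × 0.5 = 10.6625
  [2→3.5]: (20.38+13.37)/2 × 1.5 = 25.3125
  Sum = 52.6775 mg/L·hr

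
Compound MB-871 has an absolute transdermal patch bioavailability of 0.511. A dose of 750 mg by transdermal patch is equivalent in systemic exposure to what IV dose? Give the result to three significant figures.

D_iv = 383 mg

Systemic exposure from an extravascular dose = F × D_ev, so the equivalent IV dose is F × D_ev.
D_iv = F × D_ev = 0.511 × 750 = 383.25 mg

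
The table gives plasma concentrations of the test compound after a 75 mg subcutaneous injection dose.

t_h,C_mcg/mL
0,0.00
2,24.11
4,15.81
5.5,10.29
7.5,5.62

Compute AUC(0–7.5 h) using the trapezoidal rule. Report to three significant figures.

Trapezoidal AUC_0→7.5:
  [0→2]: (0.00+24.11)/2 × 2 = 24.11
  [2→4]: (24.11+15.81)/2 × 2 = 39.92
  [4→5.5]: (15.81+10.29)/2 × 1.5 = 19.575
  [5.5→7.5]: (10.29+5.62)/2 × 2 = 15.91
  Sum = 99.515 mcg/mL·h

AUC = 99.5 mcg/mL·h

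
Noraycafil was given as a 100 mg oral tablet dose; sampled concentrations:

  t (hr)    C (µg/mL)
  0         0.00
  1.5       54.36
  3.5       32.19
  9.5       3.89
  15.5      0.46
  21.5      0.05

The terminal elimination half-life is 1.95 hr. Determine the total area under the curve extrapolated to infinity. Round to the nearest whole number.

AUC = 250 µg/mL·hr

Trapezoidal AUC_0→21.5:
  [0→1.5]: (0.00+54.36)/2 × 1.5 = 40.77
  [1.5→3.5]: (54.36+32.19)/2 × 2 = 86.55
  [3.5→9.5]: (32.19+3.89)/2 × 6 = 108.24
  [9.5→15.5]: (3.89+0.46)/2 × 6 = 13.05
  [15.5→21.5]: (0.46+0.05)/2 × 6 = 1.53
  Sum = 250.14 µg/mL·hr
k_e = ln2 / t½ = 0.693147 / 1.95 = 0.3555 hr^-1
Extrapolated tail: C_last / k_e = 0.05 / 0.3555 = 0.141
AUC_0→∞ = 250.14 + 0.141 = 250.281 µg/mL·hr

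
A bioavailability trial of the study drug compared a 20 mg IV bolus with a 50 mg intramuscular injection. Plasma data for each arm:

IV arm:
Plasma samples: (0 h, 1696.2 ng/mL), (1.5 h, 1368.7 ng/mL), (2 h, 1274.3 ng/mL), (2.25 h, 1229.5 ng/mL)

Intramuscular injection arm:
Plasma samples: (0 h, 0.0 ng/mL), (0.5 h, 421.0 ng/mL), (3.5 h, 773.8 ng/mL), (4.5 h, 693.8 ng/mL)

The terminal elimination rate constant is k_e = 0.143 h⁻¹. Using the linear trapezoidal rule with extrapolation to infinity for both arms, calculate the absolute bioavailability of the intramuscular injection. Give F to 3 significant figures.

F = 0.252

Trapezoidal AUC_0→2.25 (IV):
  [0→1.5]: (1696.2+1368.7)/2 × 1.5 = 2298.675
  [1.5→2]: (1368.7+1274.3)/2 × 0.5 = 660.75
  [2→2.25]: (1274.3+1229.5)/2 × 0.25 = 312.975
  Sum = 3272.4 ng/mL·h
IV tail: 1229.5/0.143 = 8597.902; AUC_iv,0→∞ = 3272.4 + 8597.902 = 11870.302 ng/mL·h
Trapezoidal AUC_0→4.5 (intramuscular injection):
  [0→0.5]: (0.0+421.0)/2 × 0.5 = 105.25
  [0.5→3.5]: (421.0+773.8)/2 × 3 = 1792.2
  [3.5→4.5]: (773.8+693.8)/2 × 1 = 733.8
  Sum = 2631.25 ng/mL·h
intramuscular injection tail: 693.8/0.143 = 4851.748; AUC_ev,0→∞ = 2631.25 + 4851.748 = 7482.998 ng/mL·h
F = (AUC_ev/D_ev)/(AUC_iv/D_iv) = (7482.998/50)/(11870.302/20) = 149.65996/593.5151 = 0.2522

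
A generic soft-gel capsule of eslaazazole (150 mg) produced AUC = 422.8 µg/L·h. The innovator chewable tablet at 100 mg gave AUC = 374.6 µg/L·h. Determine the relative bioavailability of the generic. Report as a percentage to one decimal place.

F_rel = 75.2%

F_rel = (AUC_test/D_test) / (AUC_ref/D_ref)
      = (422.8/150) / (374.6/100)
      = 2.81867 / 3.746 = 0.7524 = 75.24%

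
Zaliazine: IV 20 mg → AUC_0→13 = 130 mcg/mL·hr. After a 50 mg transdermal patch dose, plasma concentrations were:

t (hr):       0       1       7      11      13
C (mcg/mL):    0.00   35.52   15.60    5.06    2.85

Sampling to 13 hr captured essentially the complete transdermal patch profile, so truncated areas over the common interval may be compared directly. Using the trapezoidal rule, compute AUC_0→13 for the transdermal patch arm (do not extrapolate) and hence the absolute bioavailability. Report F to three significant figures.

Trapezoidal AUC_0→13 (transdermal patch):
  [0→1]: (0.00+35.52)/2 × 1 = 17.76
  [1→7]: (35.52+15.60)/2 × 6 = 153.36
  [7→11]: (15.60+5.06)/2 × 4 = 41.32
  [11→13]: (5.06+2.85)/2 × 2 = 7.91
  Sum = 220.35 mcg/mL·hr
F = (AUC_ev/D_ev)/(AUC_iv/D_iv) = (220.35/50)/(130/20) = 4.407/6.5 = 0.6780

F = 0.678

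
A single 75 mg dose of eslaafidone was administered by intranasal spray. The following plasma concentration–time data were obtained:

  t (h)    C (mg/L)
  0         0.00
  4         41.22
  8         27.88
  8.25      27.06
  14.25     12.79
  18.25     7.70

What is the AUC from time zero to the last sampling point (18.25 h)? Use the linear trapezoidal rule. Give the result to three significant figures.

Trapezoidal AUC_0→18.25:
  [0→4]: (0.00+41.22)/2 × 4 = 82.44
  [4→8]: (41.22+27.88)/2 × 4 = 138.2
  [8→8.25]: (27.88+27.06)/2 × 0.25 = 6.8675
  [8.25→14.25]: (27.06+12.79)/2 × 6 = 119.55
  [14.25→18.25]: (12.79+7.70)/2 × 4 = 40.98
  Sum = 388.0375 mg/L·h

AUC = 388 mg/L·h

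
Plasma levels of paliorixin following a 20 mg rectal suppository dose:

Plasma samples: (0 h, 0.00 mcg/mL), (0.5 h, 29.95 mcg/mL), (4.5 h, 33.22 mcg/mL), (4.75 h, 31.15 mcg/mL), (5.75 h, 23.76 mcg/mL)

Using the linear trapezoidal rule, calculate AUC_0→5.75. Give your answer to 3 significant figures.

AUC = 169 mcg/mL·h

Trapezoidal AUC_0→5.75:
  [0→0.5]: (0.00+29.95)/2 × 0.5 = 7.4875
  [0.5→4.5]: (29.95+33.22)/2 × 4 = 126.34
  [4.5→4.75]: (33.22+31.15)/2 × 0.25 = 8.04625
  [4.75→5.75]: (31.15+23.76)/2 × 1 = 27.455
  Sum = 169.32875 mcg/mL·h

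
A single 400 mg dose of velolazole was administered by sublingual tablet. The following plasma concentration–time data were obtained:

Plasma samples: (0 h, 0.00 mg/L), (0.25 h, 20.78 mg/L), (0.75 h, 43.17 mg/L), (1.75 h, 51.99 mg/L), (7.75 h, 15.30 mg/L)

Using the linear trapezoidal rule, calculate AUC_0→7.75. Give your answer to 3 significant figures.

AUC = 268 mg/L·h

Trapezoidal AUC_0→7.75:
  [0→0.25]: (0.00+20.78)/2 × 0.25 = 2.5975
  [0.25→0.75]: (20.78+43.17)/2 × 0.5 = 15.9875
  [0.75→1.75]: (43.17+51.99)/2 × 1 = 47.58
  [1.75→7.75]: (51.99+15.30)/2 × 6 = 201.87
  Sum = 268.035 mg/L·h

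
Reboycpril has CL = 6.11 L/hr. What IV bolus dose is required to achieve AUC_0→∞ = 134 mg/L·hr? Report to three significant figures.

Dose_iv = CL × AUC_0→∞
     = 6.11 × 134 = 818.74 mg

Dose = 819 mg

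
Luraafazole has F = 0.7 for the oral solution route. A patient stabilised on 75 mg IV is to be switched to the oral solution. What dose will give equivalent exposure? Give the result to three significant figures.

For equal systemic exposure: F × D_ev = D_iv
D_ev = D_iv / F = 75 / 0.7 = 107.143 mg

D_oral = 107 mg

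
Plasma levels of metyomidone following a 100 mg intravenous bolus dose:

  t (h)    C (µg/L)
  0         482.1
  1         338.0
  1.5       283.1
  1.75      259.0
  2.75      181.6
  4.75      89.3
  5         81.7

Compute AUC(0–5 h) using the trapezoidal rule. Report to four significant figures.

Trapezoidal AUC_0→5:
  [0→1]: (482.1+338.0)/2 × 1 = 410.05
  [1→1.5]: (338.0+283.1)/2 × 0.5 = 155.275
  [1.5→1.75]: (283.1+259.0)/2 × 0.25 = 67.7625
  [1.75→2.75]: (259.0+181.6)/2 × 1 = 220.3
  [2.75→4.75]: (181.6+89.3)/2 × 2 = 270.9
  [4.75→5]: (89.3+81.7)/2 × 0.25 = 21.375
  Sum = 1145.6625 µg/L·h

AUC = 1146 µg/L·h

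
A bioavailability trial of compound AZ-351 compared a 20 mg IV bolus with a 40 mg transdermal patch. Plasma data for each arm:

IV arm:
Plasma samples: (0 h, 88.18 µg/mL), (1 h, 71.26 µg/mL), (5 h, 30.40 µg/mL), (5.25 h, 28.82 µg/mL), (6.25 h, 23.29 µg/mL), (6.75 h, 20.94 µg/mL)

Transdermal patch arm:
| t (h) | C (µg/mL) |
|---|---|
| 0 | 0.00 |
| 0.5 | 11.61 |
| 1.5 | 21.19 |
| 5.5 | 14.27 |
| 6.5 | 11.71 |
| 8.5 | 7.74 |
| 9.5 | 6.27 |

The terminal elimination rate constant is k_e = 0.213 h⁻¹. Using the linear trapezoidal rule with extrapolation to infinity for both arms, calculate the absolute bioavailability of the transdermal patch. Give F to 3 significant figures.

F = 0.187

Trapezoidal AUC_0→6.75 (IV):
  [0→1]: (88.18+71.26)/2 × 1 = 79.72
  [1→5]: (71.26+30.40)/2 × 4 = 203.32
  [5→5.25]: (30.40+28.82)/2 × 0.25 = 7.4025
  [5.25→6.25]: (28.82+23.29)/2 × 1 = 26.055
  [6.25→6.75]: (23.29+20.94)/2 × 0.5 = 11.0575
  Sum = 327.555 µg/mL·h
IV tail: 20.94/0.213 = 98.310; AUC_iv,0→∞ = 327.555 + 98.310 = 425.865 µg/mL·h
Trapezoidal AUC_0→9.5 (transdermal patch):
  [0→0.5]: (0.00+11.61)/2 × 0.5 = 2.9025
  [0.5→1.5]: (11.61+21.19)/2 × 1 = 16.4
  [1.5→5.5]: (21.19+14.27)/2 × 4 = 70.92
  [5.5→6.5]: (14.27+11.71)/2 × 1 = 12.99
  [6.5→8.5]: (11.71+7.74)/2 × 2 = 19.45
  [8.5→9.5]: (7.74+6.27)/2 × 1 = 7.005
  Sum = 129.6675 µg/mL·h
transdermal patch tail: 6.27/0.213 = 29.437; AUC_ev,0→∞ = 129.6675 + 29.437 = 159.1045 µg/mL·h
F = (AUC_ev/D_ev)/(AUC_iv/D_iv) = (159.1045/40)/(425.865/20) = 3.9776125/21.29325 = 0.1868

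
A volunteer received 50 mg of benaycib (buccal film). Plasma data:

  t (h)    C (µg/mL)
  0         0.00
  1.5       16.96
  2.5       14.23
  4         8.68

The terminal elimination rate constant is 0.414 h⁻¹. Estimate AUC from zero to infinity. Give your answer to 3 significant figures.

AUC = 66.5 µg/mL·h

Trapezoidal AUC_0→4:
  [0→1.5]: (0.00+16.96)/2 × 1.5 = 12.72
  [1.5→2.5]: (16.96+14.23)/2 × 1 = 15.595
  [2.5→4]: (14.23+8.68)/2 × 1.5 = 17.1825
  Sum = 45.4975 µg/mL·h
Extrapolated tail: C_last / k_e = 8.68 / 0.414 = 20.966
AUC_0→∞ = 45.4975 + 20.966 = 66.4635 µg/mL·h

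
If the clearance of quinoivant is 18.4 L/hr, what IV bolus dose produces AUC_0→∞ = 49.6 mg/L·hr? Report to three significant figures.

Dose = 913 mg

Dose_iv = CL × AUC_0→∞
     = 18.4 × 49.6 = 912.64 mg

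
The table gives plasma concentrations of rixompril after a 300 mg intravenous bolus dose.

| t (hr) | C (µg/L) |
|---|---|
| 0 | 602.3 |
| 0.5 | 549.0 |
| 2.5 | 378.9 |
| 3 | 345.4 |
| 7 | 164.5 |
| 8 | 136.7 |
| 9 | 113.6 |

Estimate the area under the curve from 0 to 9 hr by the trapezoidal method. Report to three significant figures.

AUC = 2690 µg/L·hr

Trapezoidal AUC_0→9:
  [0→0.5]: (602.3+549.0)/2 × 0.5 = 287.825
  [0.5→2.5]: (549.0+378.9)/2 × 2 = 927.9
  [2.5→3]: (378.9+345.4)/2 × 0.5 = 181.075
  [3→7]: (345.4+164.5)/2 × 4 = 1019.8
  [7→8]: (164.5+136.7)/2 × 1 = 150.6
  [8→9]: (136.7+113.6)/2 × 1 = 125.15
  Sum = 2692.35 µg/L·hr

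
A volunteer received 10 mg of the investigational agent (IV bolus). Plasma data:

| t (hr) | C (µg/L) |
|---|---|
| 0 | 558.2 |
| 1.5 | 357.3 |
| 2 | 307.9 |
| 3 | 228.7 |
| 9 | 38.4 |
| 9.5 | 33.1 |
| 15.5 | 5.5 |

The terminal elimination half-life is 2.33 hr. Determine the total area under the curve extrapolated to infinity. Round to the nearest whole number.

Trapezoidal AUC_0→15.5:
  [0→1.5]: (558.2+357.3)/2 × 1.5 = 686.625
  [1.5→2]: (357.3+307.9)/2 × 0.5 = 166.3
  [2→3]: (307.9+228.7)/2 × 1 = 268.3
  [3→9]: (228.7+38.4)/2 × 6 = 801.3
  [9→9.5]: (38.4+33.1)/2 × 0.5 = 17.875
  [9.5→15.5]: (33.1+5.5)/2 × 6 = 115.8
  Sum = 2056.2 µg/L·hr
k_e = ln2 / t½ = 0.693147 / 2.33 = 0.2975 hr^-1
Extrapolated tail: C_last / k_e = 5.5 / 0.2975 = 18.487
AUC_0→∞ = 2056.2 + 18.487 = 2074.687 µg/L·hr

AUC = 2075 µg/L·hr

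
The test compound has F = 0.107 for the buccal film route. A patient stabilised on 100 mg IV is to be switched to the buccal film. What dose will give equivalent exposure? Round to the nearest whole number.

D_buccal = 935 mg

For equal systemic exposure: F × D_ev = D_iv
D_ev = D_iv / F = 100 / 0.107 = 934.579 mg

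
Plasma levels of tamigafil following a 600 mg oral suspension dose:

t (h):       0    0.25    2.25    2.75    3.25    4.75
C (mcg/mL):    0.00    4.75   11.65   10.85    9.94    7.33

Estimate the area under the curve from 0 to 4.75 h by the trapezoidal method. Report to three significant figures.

Trapezoidal AUC_0→4.75:
  [0→0.25]: (0.00+4.75)/2 × 0.25 = 0.59375
  [0.25→2.25]: (4.75+11.65)/2 × 2 = 16.4
  [2.25→2.75]: (11.65+10.85)/2 × 0.5 = 5.625
  [2.75→3.25]: (10.85+9.94)/2 × 0.5 = 5.1975
  [3.25→4.75]: (9.94+7.33)/2 × 1.5 = 12.9525
  Sum = 40.76875 mcg/mL·h

AUC = 40.8 mcg/mL·h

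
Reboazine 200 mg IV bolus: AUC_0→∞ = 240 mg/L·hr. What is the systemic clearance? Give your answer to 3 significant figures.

CL = 0.833 L/hr

CL = Dose_iv / AUC_0→∞
   = 200 / 240 = 0.833333 L/hr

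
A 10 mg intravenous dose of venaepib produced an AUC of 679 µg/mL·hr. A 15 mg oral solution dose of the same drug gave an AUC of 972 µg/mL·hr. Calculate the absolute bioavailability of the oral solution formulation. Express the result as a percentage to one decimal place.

F = (AUC_ev / D_ev) / (AUC_iv / D_iv)
  = (972/15) / (679/10)
  = 64.8 / 67.9 = 0.9543
  = 95.43%

F = 95.4%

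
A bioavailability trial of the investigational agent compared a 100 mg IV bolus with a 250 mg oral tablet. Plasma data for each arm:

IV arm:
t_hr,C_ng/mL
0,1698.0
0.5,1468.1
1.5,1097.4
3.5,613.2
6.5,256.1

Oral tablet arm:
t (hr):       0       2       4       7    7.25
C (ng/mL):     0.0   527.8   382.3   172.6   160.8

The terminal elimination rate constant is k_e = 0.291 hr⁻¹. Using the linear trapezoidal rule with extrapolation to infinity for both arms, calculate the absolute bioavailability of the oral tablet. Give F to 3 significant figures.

Trapezoidal AUC_0→6.5 (IV):
  [0→0.5]: (1698.0+1468.1)/2 × 0.5 = 791.525
  [0.5→1.5]: (1468.1+1097.4)/2 × 1 = 1282.75
  [1.5→3.5]: (1097.4+613.2)/2 × 2 = 1710.6
  [3.5→6.5]: (613.2+256.1)/2 × 3 = 1303.95
  Sum = 5088.825 ng/mL·hr
IV tail: 256.1/0.291 = 880.069; AUC_iv,0→∞ = 5088.825 + 880.069 = 5968.894 ng/mL·hr
Trapezoidal AUC_0→7.25 (oral tablet):
  [0→2]: (0.0+527.8)/2 × 2 = 527.8
  [2→4]: (527.8+382.3)/2 × 2 = 910.1
  [4→7]: (382.3+172.6)/2 × 3 = 832.35
  [7→7.25]: (172.6+160.8)/2 × 0.25 = 41.675
  Sum = 2311.925 ng/mL·hr
oral tablet tail: 160.8/0.291 = 552.577; AUC_ev,0→∞ = 2311.925 + 552.577 = 2864.502 ng/mL·hr
F = (AUC_ev/D_ev)/(AUC_iv/D_iv) = (2864.502/250)/(5968.894/100) = 11.458008/59.68894 = 0.1920

F = 0.192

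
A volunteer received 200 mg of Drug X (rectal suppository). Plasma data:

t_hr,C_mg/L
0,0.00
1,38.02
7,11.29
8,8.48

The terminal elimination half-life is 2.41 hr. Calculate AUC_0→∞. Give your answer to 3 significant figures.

AUC = 206 mg/L·hr

Trapezoidal AUC_0→8:
  [0→1]: (0.00+38.02)/2 × 1 = 19.01
  [1→7]: (38.02+11.29)/2 × 6 = 147.93
  [7→8]: (11.29+8.48)/2 × 1 = 9.885
  Sum = 176.825 mg/L·hr
k_e = ln2 / t½ = 0.693147 / 2.41 = 0.2876 hr^-1
Extrapolated tail: C_last / k_e = 8.48 / 0.2876 = 29.485
AUC_0→∞ = 176.825 + 29.485 = 206.31 mg/L·hr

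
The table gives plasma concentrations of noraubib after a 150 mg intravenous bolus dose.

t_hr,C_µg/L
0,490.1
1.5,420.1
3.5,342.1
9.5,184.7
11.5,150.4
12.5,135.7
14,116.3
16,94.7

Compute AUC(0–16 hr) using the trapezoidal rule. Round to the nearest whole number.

Trapezoidal AUC_0→16:
  [0→1.5]: (490.1+420.1)/2 × 1.5 = 682.65
  [1.5→3.5]: (420.1+342.1)/2 × 2 = 762.2
  [3.5→9.5]: (342.1+184.7)/2 × 6 = 1580.4
  [9.5→11.5]: (184.7+150.4)/2 × 2 = 335.1
  [11.5→12.5]: (150.4+135.7)/2 × 1 = 143.05
  [12.5→14]: (135.7+116.3)/2 × 1.5 = 189.0
  [14→16]: (116.3+94.7)/2 × 2 = 211.0
  Sum = 3903.4 µg/L·hr

AUC = 3903 µg/L·hr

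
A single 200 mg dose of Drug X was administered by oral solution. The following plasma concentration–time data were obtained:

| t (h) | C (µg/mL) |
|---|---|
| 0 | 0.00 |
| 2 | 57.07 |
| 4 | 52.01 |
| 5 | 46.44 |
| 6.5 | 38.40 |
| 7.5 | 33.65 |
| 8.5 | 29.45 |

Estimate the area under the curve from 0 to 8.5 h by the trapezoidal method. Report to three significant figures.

Trapezoidal AUC_0→8.5:
  [0→2]: (0.00+57.07)/2 × 2 = 57.07
  [2→4]: (57.07+52.01)/2 × 2 = 109.08
  [4→5]: (52.01+46.44)/2 × 1 = 49.225
  [5→6.5]: (46.44+38.40)/2 × 1.5 = 63.63
  [6.5→7.5]: (38.40+33.65)/2 × 1 = 36.025
  [7.5→8.5]: (33.65+29.45)/2 × 1 = 31.55
  Sum = 346.58 µg/mL·h

AUC = 347 µg/mL·h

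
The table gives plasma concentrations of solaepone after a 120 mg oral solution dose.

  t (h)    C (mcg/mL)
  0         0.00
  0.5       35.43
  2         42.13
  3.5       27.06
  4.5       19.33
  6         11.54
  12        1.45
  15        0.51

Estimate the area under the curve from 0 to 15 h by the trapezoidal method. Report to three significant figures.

AUC = 207 mcg/mL·h

Trapezoidal AUC_0→15:
  [0→0.5]: (0.00+35.43)/2 × 0.5 = 8.8575
  [0.5→2]: (35.43+42.13)/2 × 1.5 = 58.17
  [2→3.5]: (42.13+27.06)/2 × 1.5 = 51.8925
  [3.5→4.5]: (27.06+19.33)/2 × 1 = 23.195
  [4.5→6]: (19.33+11.54)/2 × 1.5 = 23.1525
  [6→12]: (11.54+1.45)/2 × 6 = 38.97
  [12→15]: (1.45+0.51)/2 × 3 = 2.94
  Sum = 207.1775 mcg/mL·h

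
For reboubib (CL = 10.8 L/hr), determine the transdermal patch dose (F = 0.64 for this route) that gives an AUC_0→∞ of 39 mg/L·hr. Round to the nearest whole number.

Dose = CL × AUC_0→∞ / F
     = 10.8 × 39 / 0.64 = 658.125 mg

Dose = 658 mg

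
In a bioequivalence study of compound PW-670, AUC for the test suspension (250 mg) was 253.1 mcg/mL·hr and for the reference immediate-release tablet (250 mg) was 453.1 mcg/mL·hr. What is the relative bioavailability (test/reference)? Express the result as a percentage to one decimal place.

F_rel = 55.9%

F_rel = (AUC_test/D_test) / (AUC_ref/D_ref)
      = (253.1/250) / (453.1/250)
      = 1.0124 / 1.8124 = 0.5586 = 55.86%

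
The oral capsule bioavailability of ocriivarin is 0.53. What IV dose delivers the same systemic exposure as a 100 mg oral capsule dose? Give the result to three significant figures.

D_iv = 53.0 mg

Systemic exposure from an extravascular dose = F × D_ev, so the equivalent IV dose is F × D_ev.
D_iv = F × D_ev = 0.53 × 100 = 53 mg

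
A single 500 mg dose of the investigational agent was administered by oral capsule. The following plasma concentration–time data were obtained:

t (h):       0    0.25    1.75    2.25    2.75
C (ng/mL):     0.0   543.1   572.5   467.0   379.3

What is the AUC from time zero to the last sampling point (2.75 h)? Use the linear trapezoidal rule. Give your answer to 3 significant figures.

AUC = 1380 ng/mL·h

Trapezoidal AUC_0→2.75:
  [0→0.25]: (0.0+543.1)/2 × 0.25 = 67.8875
  [0.25→1.75]: (543.1+572.5)/2 × 1.5 = 836.7
  [1.75→2.25]: (572.5+467.0)/2 × 0.5 = 259.875
  [2.25→2.75]: (467.0+379.3)/2 × 0.5 = 211.575
  Sum = 1376.0375 ng/mL·h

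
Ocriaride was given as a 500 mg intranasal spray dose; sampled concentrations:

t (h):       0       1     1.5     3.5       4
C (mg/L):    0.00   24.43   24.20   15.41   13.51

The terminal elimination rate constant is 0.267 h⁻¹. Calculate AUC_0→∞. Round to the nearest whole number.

Trapezoidal AUC_0→4:
  [0→1]: (0.00+24.43)/2 × 1 = 12.215
  [1→1.5]: (24.43+24.20)/2 × 0.5 = 12.1575
  [1.5→3.5]: (24.20+15.41)/2 × 2 = 39.61
  [3.5→4]: (15.41+13.51)/2 × 0.5 = 7.23
  Sum = 71.2125 mg/L·h
Extrapolated tail: C_last / k_e = 13.51 / 0.267 = 50.599
AUC_0→∞ = 71.2125 + 50.599 = 121.8115 mg/L·h

AUC = 122 mg/L·h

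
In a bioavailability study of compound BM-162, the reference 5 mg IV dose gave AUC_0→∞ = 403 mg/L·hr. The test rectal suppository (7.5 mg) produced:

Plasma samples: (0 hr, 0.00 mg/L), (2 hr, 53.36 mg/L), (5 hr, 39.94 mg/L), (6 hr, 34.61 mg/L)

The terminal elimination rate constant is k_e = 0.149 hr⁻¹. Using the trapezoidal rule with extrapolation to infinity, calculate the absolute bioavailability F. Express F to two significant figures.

Trapezoidal AUC_0→6 (rectal suppository):
  [0→2]: (0.00+53.36)/2 × 2 = 53.36
  [2→5]: (53.36+39.94)/2 × 3 = 139.95
  [5→6]: (39.94+34.61)/2 × 1 = 37.275
  Sum = 230.585 mg/L·hr
Tail: C_last/k_e = 34.61/0.149 = 232.282
AUC_0→∞ (rectal suppository) = 230.585 + 232.282 = 462.867 mg/L·hr
F = (AUC_ev/D_ev)/(AUC_iv/D_iv) = (462.867/7.5)/(403/5) = 61.7156/80.6 = 0.7657

F = 0.77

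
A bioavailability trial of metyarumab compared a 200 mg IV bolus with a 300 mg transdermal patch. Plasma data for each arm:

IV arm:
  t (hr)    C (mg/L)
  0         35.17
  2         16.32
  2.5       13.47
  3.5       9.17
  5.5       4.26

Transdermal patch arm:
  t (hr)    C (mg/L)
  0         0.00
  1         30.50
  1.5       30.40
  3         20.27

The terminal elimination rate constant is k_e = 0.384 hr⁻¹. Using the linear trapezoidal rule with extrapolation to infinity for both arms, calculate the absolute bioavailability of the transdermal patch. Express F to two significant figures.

Trapezoidal AUC_0→5.5 (IV):
  [0→2]: (35.17+16.32)/2 × 2 = 51.49
  [2→2.5]: (16.32+13.47)/2 × 0.5 = 7.4475
  [2.5→3.5]: (13.47+9.17)/2 × 1 = 11.32
  [3.5→5.5]: (9.17+4.26)/2 × 2 = 13.43
  Sum = 83.6875 mg/L·hr
IV tail: 4.26/0.384 = 11.094; AUC_iv,0→∞ = 83.6875 + 11.094 = 94.7815 mg/L·hr
Trapezoidal AUC_0→3 (transdermal patch):
  [0→1]: (0.00+30.50)/2 × 1 = 15.25
  [1→1.5]: (30.50+30.40)/2 × 0.5 = 15.225
  [1.5→3]: (30.40+20.27)/2 × 1.5 = 38.0025
  Sum = 68.4775 mg/L·hr
transdermal patch tail: 20.27/0.384 = 52.786; AUC_ev,0→∞ = 68.4775 + 52.786 = 121.2635 mg/L·hr
F = (AUC_ev/D_ev)/(AUC_iv/D_iv) = (121.2635/300)/(94.7815/200) = 0.404212/0.4739075 = 0.8529

F = 0.85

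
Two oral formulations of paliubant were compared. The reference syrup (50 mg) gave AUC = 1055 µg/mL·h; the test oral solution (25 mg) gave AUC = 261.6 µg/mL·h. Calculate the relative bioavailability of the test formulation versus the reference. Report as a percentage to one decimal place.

F_rel = (AUC_test/D_test) / (AUC_ref/D_ref)
      = (261.6/25) / (1055/50)
      = 10.464 / 21.1 = 0.4959 = 49.59%

F_rel = 49.6%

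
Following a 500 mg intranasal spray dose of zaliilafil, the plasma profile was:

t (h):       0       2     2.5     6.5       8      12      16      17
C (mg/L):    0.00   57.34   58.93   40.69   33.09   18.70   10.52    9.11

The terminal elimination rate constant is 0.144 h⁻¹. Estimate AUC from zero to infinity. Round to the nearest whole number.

Trapezoidal AUC_0→17:
  [0→2]: (0.00+57.34)/2 × 2 = 57.34
  [2→2.5]: (57.34+58.93)/2 × 0.5 = 29.0675
  [2.5→6.5]: (58.93+40.69)/2 × 4 = 199.24
  [6.5→8]: (40.69+33.09)/2 × 1.5 = 55.335
  [8→12]: (33.09+18.70)/2 × 4 = 103.58
  [12→16]: (18.70+10.52)/2 × 4 = 58.44
  [16→17]: (10.52+9.11)/2 × 1 = 9.815
  Sum = 512.8175 mg/L·h
Extrapolated tail: C_last / k_e = 9.11 / 0.144 = 63.264
AUC_0→∞ = 512.8175 + 63.264 = 576.0815 mg/L·h

AUC = 576 mg/L·h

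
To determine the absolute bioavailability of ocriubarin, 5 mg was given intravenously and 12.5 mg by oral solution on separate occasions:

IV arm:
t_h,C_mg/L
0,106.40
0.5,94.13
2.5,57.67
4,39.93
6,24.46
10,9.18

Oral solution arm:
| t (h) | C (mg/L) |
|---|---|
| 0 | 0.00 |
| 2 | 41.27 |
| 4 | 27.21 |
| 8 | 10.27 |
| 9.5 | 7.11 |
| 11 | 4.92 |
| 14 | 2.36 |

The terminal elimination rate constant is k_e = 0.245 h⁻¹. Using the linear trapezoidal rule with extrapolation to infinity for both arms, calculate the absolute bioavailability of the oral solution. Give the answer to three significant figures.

Trapezoidal AUC_0→10 (IV):
  [0→0.5]: (106.40+94.13)/2 × 0.5 = 50.1325
  [0.5→2.5]: (94.13+57.67)/2 × 2 = 151.8
  [2.5→4]: (57.67+39.93)/2 × 1.5 = 73.2
  [4→6]: (39.93+24.46)/2 × 2 = 64.39
  [6→10]: (24.46+9.18)/2 × 4 = 67.28
  Sum = 406.8025 mg/L·h
IV tail: 9.18/0.245 = 37.469; AUC_iv,0→∞ = 406.8025 + 37.469 = 444.2715 mg/L·h
Trapezoidal AUC_0→14 (oral solution):
  [0→2]: (0.00+41.27)/2 × 2 = 41.27
  [2→4]: (41.27+27.21)/2 × 2 = 68.48
  [4→8]: (27.21+10.27)/2 × 4 = 74.96
  [8→9.5]: (10.27+7.11)/2 × 1.5 = 13.035
  [9.5→11]: (7.11+4.92)/2 × 1.5 = 9.0225
  [11→14]: (4.92+2.36)/2 × 3 = 10.92
  Sum = 217.6875 mg/L·h
oral solution tail: 2.36/0.245 = 9.633; AUC_ev,0→∞ = 217.6875 + 9.633 = 227.3205 mg/L·h
F = (AUC_ev/D_ev)/(AUC_iv/D_iv) = (227.3205/12.5)/(444.2715/5) = 18.18564/88.8543 = 0.2047

F = 0.205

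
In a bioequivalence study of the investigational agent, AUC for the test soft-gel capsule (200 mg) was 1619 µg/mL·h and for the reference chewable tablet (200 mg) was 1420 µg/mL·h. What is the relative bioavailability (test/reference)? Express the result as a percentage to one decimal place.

F_rel = (AUC_test/D_test) / (AUC_ref/D_ref)
      = (1619/200) / (1420/200)
      = 8.095 / 7.1 = 1.1401 = 114.01%

F_rel = 114.0%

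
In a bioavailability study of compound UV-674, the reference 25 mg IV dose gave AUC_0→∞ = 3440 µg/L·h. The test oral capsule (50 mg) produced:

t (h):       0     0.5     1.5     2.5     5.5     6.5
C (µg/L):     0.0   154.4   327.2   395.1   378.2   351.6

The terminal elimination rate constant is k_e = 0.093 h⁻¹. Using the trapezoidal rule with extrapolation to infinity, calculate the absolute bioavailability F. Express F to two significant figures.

Trapezoidal AUC_0→6.5 (oral capsule):
  [0→0.5]: (0.0+154.4)/2 × 0.5 = 38.6
  [0.5→1.5]: (154.4+327.2)/2 × 1 = 240.8
  [1.5→2.5]: (327.2+395.1)/2 × 1 = 361.15
  [2.5→5.5]: (395.1+378.2)/2 × 3 = 1159.95
  [5.5→6.5]: (378.2+351.6)/2 × 1 = 364.9
  Sum = 2165.4 µg/L·h
Tail: C_last/k_e = 351.6/0.093 = 3780.645
AUC_0→∞ (oral capsule) = 2165.4 + 3780.645 = 5946.045 µg/L·h
F = (AUC_ev/D_ev)/(AUC_iv/D_iv) = (5946.045/50)/(3440/25) = 118.9209/137.6 = 0.8643

F = 0.86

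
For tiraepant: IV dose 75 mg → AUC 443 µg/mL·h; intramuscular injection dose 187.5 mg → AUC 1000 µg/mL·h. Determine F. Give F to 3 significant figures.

F = 0.903

F = (AUC_ev / D_ev) / (AUC_iv / D_iv)
  = (1000/187.5) / (443/75)
  = 5.33333 / 5.90667 = 0.9029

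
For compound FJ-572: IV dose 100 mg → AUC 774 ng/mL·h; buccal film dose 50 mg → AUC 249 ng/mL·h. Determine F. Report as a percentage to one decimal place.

F = (AUC_ev / D_ev) / (AUC_iv / D_iv)
  = (249/50) / (774/100)
  = 4.98 / 7.74 = 0.6434
  = 64.34%

F = 64.3%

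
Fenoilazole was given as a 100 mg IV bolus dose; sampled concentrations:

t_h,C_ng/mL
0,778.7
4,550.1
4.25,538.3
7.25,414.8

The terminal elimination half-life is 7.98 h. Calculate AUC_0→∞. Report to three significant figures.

Trapezoidal AUC_0→7.25:
  [0→4]: (778.7+550.1)/2 × 4 = 2657.6
  [4→4.25]: (550.1+538.3)/2 × 0.25 = 136.05
  [4.25→7.25]: (538.3+414.8)/2 × 3 = 1429.65
  Sum = 4223.3 ng/mL·h
k_e = ln2 / t½ = 0.693147 / 7.98 = 0.0869 h^-1
Extrapolated tail: C_last / k_e = 414.8 / 0.0869 = 4773.303
AUC_0→∞ = 4223.3 + 4773.303 = 8996.603 ng/mL·h

AUC = 9000 ng/mL·h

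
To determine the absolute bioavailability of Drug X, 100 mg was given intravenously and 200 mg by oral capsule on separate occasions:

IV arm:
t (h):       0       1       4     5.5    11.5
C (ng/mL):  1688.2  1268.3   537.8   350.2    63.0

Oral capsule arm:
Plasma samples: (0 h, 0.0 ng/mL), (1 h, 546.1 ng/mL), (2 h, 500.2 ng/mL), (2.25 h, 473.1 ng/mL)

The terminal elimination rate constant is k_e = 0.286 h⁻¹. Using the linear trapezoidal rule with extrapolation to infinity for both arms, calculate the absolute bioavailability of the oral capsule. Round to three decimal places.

F = 0.204

Trapezoidal AUC_0→11.5 (IV):
  [0→1]: (1688.2+1268.3)/2 × 1 = 1478.25
  [1→4]: (1268.3+537.8)/2 × 3 = 2709.15
  [4→5.5]: (537.8+350.2)/2 × 1.5 = 666.0
  [5.5→11.5]: (350.2+63.0)/2 × 6 = 1239.6
  Sum = 6093.0 ng/mL·h
IV tail: 63.0/0.286 = 220.280; AUC_iv,0→∞ = 6093.0 + 220.280 = 6313.28 ng/mL·h
Trapezoidal AUC_0→2.25 (oral capsule):
  [0→1]: (0.0+546.1)/2 × 1 = 273.05
  [1→2]: (546.1+500.2)/2 × 1 = 523.15
  [2→2.25]: (500.2+473.1)/2 × 0.25 = 121.6625
  Sum = 917.8625 ng/mL·h
oral capsule tail: 473.1/0.286 = 1654.196; AUC_ev,0→∞ = 917.8625 + 1654.196 = 2572.0585 ng/mL·h
F = (AUC_ev/D_ev)/(AUC_iv/D_iv) = (2572.0585/200)/(6313.28/100) = 12.8603/63.1328 = 0.2037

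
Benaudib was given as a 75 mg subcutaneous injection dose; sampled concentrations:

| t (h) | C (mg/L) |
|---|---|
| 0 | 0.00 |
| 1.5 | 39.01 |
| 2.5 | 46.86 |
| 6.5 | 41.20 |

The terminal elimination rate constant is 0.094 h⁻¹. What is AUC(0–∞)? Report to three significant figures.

AUC = 687 mg/L·h

Trapezoidal AUC_0→6.5:
  [0→1.5]: (0.00+39.01)/2 × 1.5 = 29.2575
  [1.5→2.5]: (39.01+46.86)/2 × 1 = 42.935
  [2.5→6.5]: (46.86+41.20)/2 × 4 = 176.12
  Sum = 248.3125 mg/L·h
Extrapolated tail: C_last / k_e = 41.20 / 0.094 = 438.298
AUC_0→∞ = 248.3125 + 438.298 = 686.6105 mg/L·h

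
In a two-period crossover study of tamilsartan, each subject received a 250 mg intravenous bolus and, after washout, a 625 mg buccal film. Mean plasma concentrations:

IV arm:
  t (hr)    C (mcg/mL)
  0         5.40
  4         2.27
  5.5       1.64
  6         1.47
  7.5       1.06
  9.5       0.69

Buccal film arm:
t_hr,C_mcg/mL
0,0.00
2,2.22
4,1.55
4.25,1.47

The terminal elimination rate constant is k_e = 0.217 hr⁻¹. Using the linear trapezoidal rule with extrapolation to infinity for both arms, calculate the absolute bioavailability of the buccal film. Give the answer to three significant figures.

F = 0.203

Trapezoidal AUC_0→9.5 (IV):
  [0→4]: (5.40+2.27)/2 × 4 = 15.34
  [4→5.5]: (2.27+1.64)/2 × 1.5 = 2.9325
  [5.5→6]: (1.64+1.47)/2 × 0.5 = 0.7775
  [6→7.5]: (1.47+1.06)/2 × 1.5 = 1.8975
  [7.5→9.5]: (1.06+0.69)/2 × 2 = 1.75
  Sum = 22.6975 mcg/mL·hr
IV tail: 0.69/0.217 = 3.180; AUC_iv,0→∞ = 22.6975 + 3.180 = 25.8775 mcg/mL·hr
Trapezoidal AUC_0→4.25 (buccal film):
  [0→2]: (0.00+2.22)/2 × 2 = 2.22
  [2→4]: (2.22+1.55)/2 × 2 = 3.77
  [4→4.25]: (1.55+1.47)/2 × 0.25 = 0.3775
  Sum = 6.3675 mcg/mL·hr
buccal film tail: 1.47/0.217 = 6.774; AUC_ev,0→∞ = 6.3675 + 6.774 = 13.1415 mcg/mL·hr
F = (AUC_ev/D_ev)/(AUC_iv/D_iv) = (13.1415/625)/(25.8775/250) = 0.0210264/0.10351 = 0.2031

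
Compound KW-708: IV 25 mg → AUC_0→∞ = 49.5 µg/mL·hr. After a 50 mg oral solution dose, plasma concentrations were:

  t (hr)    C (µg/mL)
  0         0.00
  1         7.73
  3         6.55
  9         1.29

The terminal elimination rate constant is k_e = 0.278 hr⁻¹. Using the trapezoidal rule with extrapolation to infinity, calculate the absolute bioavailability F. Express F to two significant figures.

Trapezoidal AUC_0→9 (oral solution):
  [0→1]: (0.00+7.73)/2 × 1 = 3.865
  [1→3]: (7.73+6.55)/2 × 2 = 14.28
  [3→9]: (6.55+1.29)/2 × 6 = 23.52
  Sum = 41.665 µg/mL·hr
Tail: C_last/k_e = 1.29/0.278 = 4.640
AUC_0→∞ (oral solution) = 41.665 + 4.640 = 46.305 µg/mL·hr
F = (AUC_ev/D_ev)/(AUC_iv/D_iv) = (46.305/50)/(49.5/25) = 0.9261/1.98 = 0.4677

F = 0.47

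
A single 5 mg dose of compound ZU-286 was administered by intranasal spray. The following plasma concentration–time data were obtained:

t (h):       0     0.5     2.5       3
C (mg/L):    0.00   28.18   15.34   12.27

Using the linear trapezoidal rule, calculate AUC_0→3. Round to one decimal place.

AUC = 57.5 mg/L·h

Trapezoidal AUC_0→3:
  [0→0.5]: (0.00+28.18)/2 × 0.5 = 7.045
  [0.5→2.5]: (28.18+15.34)/2 × 2 = 43.52
  [2.5→3]: (15.34+12.27)/2 × 0.5 = 6.9025
  Sum = 57.4675 mg/L·h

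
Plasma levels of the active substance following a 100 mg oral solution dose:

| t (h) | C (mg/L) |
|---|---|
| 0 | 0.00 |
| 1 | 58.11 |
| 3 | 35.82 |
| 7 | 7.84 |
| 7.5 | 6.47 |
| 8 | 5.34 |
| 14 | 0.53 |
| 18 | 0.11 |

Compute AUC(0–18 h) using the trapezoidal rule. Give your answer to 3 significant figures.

AUC = 236 mg/L·h

Trapezoidal AUC_0→18:
  [0→1]: (0.00+58.11)/2 × 1 = 29.055
  [1→3]: (58.11+35.82)/2 × 2 = 93.93
  [3→7]: (35.82+7.84)/2 × 4 = 87.32
  [7→7.5]: (7.84+6.47)/2 × 0.5 = 3.5775
  [7.5→8]: (6.47+5.34)/2 × 0.5 = 2.9525
  [8→14]: (5.34+0.53)/2 × 6 = 17.61
  [14→18]: (0.53+0.11)/2 × 4 = 1.28
  Sum = 235.725 mg/L·h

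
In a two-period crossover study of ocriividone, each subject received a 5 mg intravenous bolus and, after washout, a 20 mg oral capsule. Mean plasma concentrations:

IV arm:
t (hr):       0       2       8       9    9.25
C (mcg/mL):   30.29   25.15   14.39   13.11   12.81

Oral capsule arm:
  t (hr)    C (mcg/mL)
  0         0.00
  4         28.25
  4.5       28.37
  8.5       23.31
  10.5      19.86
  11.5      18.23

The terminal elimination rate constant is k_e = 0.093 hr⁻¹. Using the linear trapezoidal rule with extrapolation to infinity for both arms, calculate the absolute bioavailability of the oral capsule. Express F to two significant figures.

Trapezoidal AUC_0→9.25 (IV):
  [0→2]: (30.29+25.15)/2 × 2 = 55.44
  [2→8]: (25.15+14.39)/2 × 6 = 118.62
  [8→9]: (14.39+13.11)/2 × 1 = 13.75
  [9→9.25]: (13.11+12.81)/2 × 0.25 = 3.24
  Sum = 191.05 mcg/mL·hr
IV tail: 12.81/0.093 = 137.742; AUC_iv,0→∞ = 191.05 + 137.742 = 328.792 mcg/mL·hr
Trapezoidal AUC_0→11.5 (oral capsule):
  [0→4]: (0.00+28.25)/2 × 4 = 56.5
  [4→4.5]: (28.25+28.37)/2 × 0.5 = 14.155
  [4.5→8.5]: (28.37+23.31)/2 × 4 = 103.36
  [8.5→10.5]: (23.31+19.86)/2 × 2 = 43.17
  [10.5→11.5]: (19.86+18.23)/2 × 1 = 19.045
  Sum = 236.23 mcg/mL·hr
oral capsule tail: 18.23/0.093 = 196.022; AUC_ev,0→∞ = 236.23 + 196.022 = 432.252 mcg/mL·hr
F = (AUC_ev/D_ev)/(AUC_iv/D_iv) = (432.252/20)/(328.792/5) = 21.6126/65.7584 = 0.3287

F = 0.33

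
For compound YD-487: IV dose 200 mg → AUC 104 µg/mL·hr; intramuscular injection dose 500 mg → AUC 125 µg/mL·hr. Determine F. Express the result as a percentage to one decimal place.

F = 48.1%

F = (AUC_ev / D_ev) / (AUC_iv / D_iv)
  = (125/500) / (104/200)
  = 0.25 / 0.52 = 0.4808
  = 48.08%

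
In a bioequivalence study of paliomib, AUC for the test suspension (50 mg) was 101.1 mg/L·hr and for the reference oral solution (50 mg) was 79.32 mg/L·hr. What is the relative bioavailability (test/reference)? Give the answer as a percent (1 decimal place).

F_rel = (AUC_test/D_test) / (AUC_ref/D_ref)
      = (101.1/50) / (79.32/50)
      = 2.022 / 1.5864 = 1.2746 = 127.46%

F_rel = 127.5%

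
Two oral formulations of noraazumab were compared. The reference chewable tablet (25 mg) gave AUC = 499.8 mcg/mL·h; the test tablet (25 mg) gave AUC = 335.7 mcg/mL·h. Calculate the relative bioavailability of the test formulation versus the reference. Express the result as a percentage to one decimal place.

F_rel = 67.2%

F_rel = (AUC_test/D_test) / (AUC_ref/D_ref)
      = (335.7/25) / (499.8/25)
      = 13.428 / 19.992 = 0.6717 = 67.17%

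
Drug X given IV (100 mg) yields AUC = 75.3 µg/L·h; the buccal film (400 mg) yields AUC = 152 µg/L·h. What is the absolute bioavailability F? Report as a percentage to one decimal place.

F = (AUC_ev / D_ev) / (AUC_iv / D_iv)
  = (152/400) / (75.3/100)
  = 0.38 / 0.753 = 0.5046
  = 50.46%

F = 50.5%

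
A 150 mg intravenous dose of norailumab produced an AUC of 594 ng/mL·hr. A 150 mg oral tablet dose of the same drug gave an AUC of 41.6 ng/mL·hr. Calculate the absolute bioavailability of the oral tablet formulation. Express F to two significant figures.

F = 0.070

F = (AUC_ev / D_ev) / (AUC_iv / D_iv)
  = (41.6/150) / (594/150)
  = 0.277333 / 3.96 = 0.0700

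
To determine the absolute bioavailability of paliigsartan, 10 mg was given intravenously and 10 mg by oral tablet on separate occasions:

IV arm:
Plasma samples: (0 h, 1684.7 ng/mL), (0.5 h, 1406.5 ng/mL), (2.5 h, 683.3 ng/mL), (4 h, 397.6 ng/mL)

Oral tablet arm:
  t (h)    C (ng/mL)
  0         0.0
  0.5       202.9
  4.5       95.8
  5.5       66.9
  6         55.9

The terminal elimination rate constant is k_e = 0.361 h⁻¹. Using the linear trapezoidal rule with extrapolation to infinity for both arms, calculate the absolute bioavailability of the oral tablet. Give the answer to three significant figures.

Trapezoidal AUC_0→4 (IV):
  [0→0.5]: (1684.7+1406.5)/2 × 0.5 = 772.8
  [0.5→2.5]: (1406.5+683.3)/2 × 2 = 2089.8
  [2.5→4]: (683.3+397.6)/2 × 1.5 = 810.675
  Sum = 3673.275 ng/mL·h
IV tail: 397.6/0.361 = 1101.385; AUC_iv,0→∞ = 3673.275 + 1101.385 = 4774.66 ng/mL·h
Trapezoidal AUC_0→6 (oral tablet):
  [0→0.5]: (0.0+202.9)/2 × 0.5 = 50.725
  [0.5→4.5]: (202.9+95.8)/2 × 4 = 597.4
  [4.5→5.5]: (95.8+66.9)/2 × 1 = 81.35
  [5.5→6]: (66.9+55.9)/2 × 0.5 = 30.7
  Sum = 760.175 ng/mL·h
oral tablet tail: 55.9/0.361 = 154.848; AUC_ev,0→∞ = 760.175 + 154.848 = 915.023 ng/mL·h
F = (AUC_ev/D_ev)/(AUC_iv/D_iv) = (915.023/10)/(4774.66/10) = 91.5023/477.466 = 0.1916

F = 0.192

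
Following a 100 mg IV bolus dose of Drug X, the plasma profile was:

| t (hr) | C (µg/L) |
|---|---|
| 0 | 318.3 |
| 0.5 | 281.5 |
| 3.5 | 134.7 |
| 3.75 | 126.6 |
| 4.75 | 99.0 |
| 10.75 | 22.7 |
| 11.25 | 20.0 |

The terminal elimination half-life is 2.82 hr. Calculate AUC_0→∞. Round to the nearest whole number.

Trapezoidal AUC_0→11.25:
  [0→0.5]: (318.3+281.5)/2 × 0.5 = 149.95
  [0.5→3.5]: (281.5+134.7)/2 × 3 = 624.3
  [3.5→3.75]: (134.7+126.6)/2 × 0.25 = 32.6625
  [3.75→4.75]: (126.6+99.0)/2 × 1 = 112.8
  [4.75→10.75]: (99.0+22.7)/2 × 6 = 365.1
  [10.75→11.25]: (22.7+20.0)/2 × 0.5 = 10.675
  Sum = 1295.4875 µg/L·hr
k_e = ln2 / t½ = 0.693147 / 2.82 = 0.2458 hr^-1
Extrapolated tail: C_last / k_e = 20.0 / 0.2458 = 81.367
AUC_0→∞ = 1295.4875 + 81.367 = 1376.8545 µg/L·hr

AUC = 1377 µg/L·hr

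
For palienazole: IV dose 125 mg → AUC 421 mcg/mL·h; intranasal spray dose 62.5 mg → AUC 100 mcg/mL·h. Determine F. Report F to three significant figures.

F = (AUC_ev / D_ev) / (AUC_iv / D_iv)
  = (100/62.5) / (421/125)
  = 1.6 / 3.368 = 0.4751

F = 0.475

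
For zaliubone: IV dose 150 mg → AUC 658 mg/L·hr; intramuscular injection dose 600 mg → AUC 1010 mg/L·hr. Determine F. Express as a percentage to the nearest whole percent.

F = (AUC_ev / D_ev) / (AUC_iv / D_iv)
  = (1010/600) / (658/150)
  = 1.68333 / 4.38667 = 0.3837
  = 38.37%

F = 38%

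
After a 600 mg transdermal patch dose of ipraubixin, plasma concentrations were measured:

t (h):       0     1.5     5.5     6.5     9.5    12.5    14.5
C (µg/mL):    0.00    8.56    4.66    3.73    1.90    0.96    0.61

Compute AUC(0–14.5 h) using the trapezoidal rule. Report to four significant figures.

AUC = 51.36 µg/mL·h

Trapezoidal AUC_0→14.5:
  [0→1.5]: (0.00+8.56)/2 × 1.5 = 6.42
  [1.5→5.5]: (8.56+4.66)/2 × 4 = 26.44
  [5.5→6.5]: (4.66+3.73)/2 × 1 = 4.195
  [6.5→9.5]: (3.73+1.90)/2 × 3 = 8.445
  [9.5→12.5]: (1.90+0.96)/2 × 3 = 4.29
  [12.5→14.5]: (0.96+0.61)/2 × 2 = 1.57
  Sum = 51.36 µg/mL·h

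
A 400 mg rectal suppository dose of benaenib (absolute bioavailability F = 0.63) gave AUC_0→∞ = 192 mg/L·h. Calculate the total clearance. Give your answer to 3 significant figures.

CL = F × Dose / AUC_0→∞
   = 0.63 × 400 / 192 = 1.3125 L/h

CL = 1.31 L/h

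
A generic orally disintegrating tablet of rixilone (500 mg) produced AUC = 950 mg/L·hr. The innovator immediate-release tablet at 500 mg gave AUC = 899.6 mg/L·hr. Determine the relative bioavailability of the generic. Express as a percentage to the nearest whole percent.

F_rel = 106%

F_rel = (AUC_test/D_test) / (AUC_ref/D_ref)
      = (950/500) / (899.6/500)
      = 1.9 / 1.7992 = 1.0560 = 105.60%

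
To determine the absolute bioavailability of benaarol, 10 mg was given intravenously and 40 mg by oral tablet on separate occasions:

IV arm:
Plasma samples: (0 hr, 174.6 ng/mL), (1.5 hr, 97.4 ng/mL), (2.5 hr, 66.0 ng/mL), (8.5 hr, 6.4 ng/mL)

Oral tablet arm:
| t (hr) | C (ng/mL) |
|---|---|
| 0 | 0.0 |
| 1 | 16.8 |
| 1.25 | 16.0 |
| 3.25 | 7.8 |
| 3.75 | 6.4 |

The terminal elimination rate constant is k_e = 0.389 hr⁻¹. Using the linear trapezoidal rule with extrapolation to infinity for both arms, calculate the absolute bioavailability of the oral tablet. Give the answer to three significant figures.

F = 0.0271

Trapezoidal AUC_0→8.5 (IV):
  [0→1.5]: (174.6+97.4)/2 × 1.5 = 204.0
  [1.5→2.5]: (97.4+66.0)/2 × 1 = 81.7
  [2.5→8.5]: (66.0+6.4)/2 × 6 = 217.2
  Sum = 502.9 ng/mL·hr
IV tail: 6.4/0.389 = 16.452; AUC_iv,0→∞ = 502.9 + 16.452 = 519.352 ng/mL·hr
Trapezoidal AUC_0→3.75 (oral tablet):
  [0→1]: (0.0+16.8)/2 × 1 = 8.4
  [1→1.25]: (16.8+16.0)/2 × 0.25 = 4.1
  [1.25→3.25]: (16.0+7.8)/2 × 2 = 23.8
  [3.25→3.75]: (7.8+6.4)/2 × 0.5 = 3.55
  Sum = 39.85 ng/mL·hr
oral tablet tail: 6.4/0.389 = 16.452; AUC_ev,0→∞ = 39.85 + 16.452 = 56.302 ng/mL·hr
F = (AUC_ev/D_ev)/(AUC_iv/D_iv) = (56.302/40)/(519.352/10) = 1.40755/51.9352 = 0.0271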